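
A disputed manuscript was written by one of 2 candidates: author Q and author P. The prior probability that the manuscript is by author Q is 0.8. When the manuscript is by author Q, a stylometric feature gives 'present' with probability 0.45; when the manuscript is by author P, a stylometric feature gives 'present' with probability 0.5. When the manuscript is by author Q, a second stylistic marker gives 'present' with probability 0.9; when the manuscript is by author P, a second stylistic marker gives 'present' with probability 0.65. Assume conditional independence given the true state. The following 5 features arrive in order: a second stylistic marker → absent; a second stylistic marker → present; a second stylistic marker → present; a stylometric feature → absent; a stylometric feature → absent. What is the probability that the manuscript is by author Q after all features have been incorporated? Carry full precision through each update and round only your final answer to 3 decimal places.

After a second stylistic marker='absent': P(author Q) = 0.1·0.8000 / (0.1·0.8000 + 0.35·0.2000) ≈ 0.5333
After a second stylistic marker='present': P(author Q) = 0.9·0.5333 / (0.9·0.5333 + 0.65·0.4667) ≈ 0.6128
After a second stylistic marker='present': P(author Q) = 0.9·0.6128 / (0.9·0.6128 + 0.65·0.3872) ≈ 0.6866
After a stylometric feature='absent': P(author Q) = 0.55·0.6866 / (0.55·0.6866 + 0.5·0.3134) ≈ 0.7068
After a stylometric feature='absent': P(author Q) = 0.55·0.7068 / (0.55·0.7068 + 0.5·0.2932) ≈ 0.7261

0.726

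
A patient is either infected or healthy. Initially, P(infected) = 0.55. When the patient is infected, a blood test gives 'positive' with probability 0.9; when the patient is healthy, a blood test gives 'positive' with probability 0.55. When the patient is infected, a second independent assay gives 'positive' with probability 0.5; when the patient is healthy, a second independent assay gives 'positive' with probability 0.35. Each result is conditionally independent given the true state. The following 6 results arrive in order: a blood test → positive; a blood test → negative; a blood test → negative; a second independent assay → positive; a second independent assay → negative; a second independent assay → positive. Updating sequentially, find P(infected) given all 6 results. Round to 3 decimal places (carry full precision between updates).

0.134

After a blood test='positive': P(infected) = 0.9·0.5500 / (0.9·0.5500 + 0.55·0.4500) ≈ 0.6667
After a blood test='negative': P(infected) = 0.1·0.6667 / (0.1·0.6667 + 0.45·0.3333) ≈ 0.3077
After a blood test='negative': P(infected) = 0.1·0.3077 / (0.1·0.3077 + 0.45·0.6923) ≈ 0.0899
After a second independent assay='positive': P(infected) = 0.5·0.0899 / (0.5·0.0899 + 0.35·0.9101) ≈ 0.1236
After a second independent assay='negative': P(infected) = 0.5·0.1236 / (0.5·0.1236 + 0.65·0.8764) ≈ 0.0979
After a second independent assay='positive': P(infected) = 0.5·0.0979 / (0.5·0.0979 + 0.35·0.9021) ≈ 0.1342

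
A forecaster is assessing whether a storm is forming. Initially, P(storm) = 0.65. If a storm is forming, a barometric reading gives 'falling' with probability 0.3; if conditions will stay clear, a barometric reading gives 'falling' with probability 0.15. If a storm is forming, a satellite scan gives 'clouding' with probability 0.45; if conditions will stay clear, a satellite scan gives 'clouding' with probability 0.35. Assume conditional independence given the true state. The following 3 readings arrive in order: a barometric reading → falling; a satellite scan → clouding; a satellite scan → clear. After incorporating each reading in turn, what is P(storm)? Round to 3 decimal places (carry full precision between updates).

0.802

After a barometric reading='falling': P(storm) = 0.3·0.6500 / (0.3·0.6500 + 0.15·0.3500) ≈ 0.7879
After a satellite scan='clouding': P(storm) = 0.45·0.7879 / (0.45·0.7879 + 0.35·0.2121) ≈ 0.8269
After a satellite scan='clear': P(storm) = 0.55·0.8269 / (0.55·0.8269 + 0.65·0.1731) ≈ 0.8016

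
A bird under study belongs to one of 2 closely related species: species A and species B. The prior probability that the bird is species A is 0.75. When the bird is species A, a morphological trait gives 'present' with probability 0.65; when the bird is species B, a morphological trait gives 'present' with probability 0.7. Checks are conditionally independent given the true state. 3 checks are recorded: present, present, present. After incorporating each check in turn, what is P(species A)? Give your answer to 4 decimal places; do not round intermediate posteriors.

0.7061

After 'present': P(species A) = 0.65·0.7500 / (0.65·0.7500 + 0.7·0.2500) ≈ 0.7358
After 'present': P(species A) = 0.65·0.7358 / (0.65·0.7358 + 0.7·0.2642) ≈ 0.7212
After 'present': P(species A) = 0.65·0.7212 / (0.65·0.7212 + 0.7·0.2788) ≈ 0.7061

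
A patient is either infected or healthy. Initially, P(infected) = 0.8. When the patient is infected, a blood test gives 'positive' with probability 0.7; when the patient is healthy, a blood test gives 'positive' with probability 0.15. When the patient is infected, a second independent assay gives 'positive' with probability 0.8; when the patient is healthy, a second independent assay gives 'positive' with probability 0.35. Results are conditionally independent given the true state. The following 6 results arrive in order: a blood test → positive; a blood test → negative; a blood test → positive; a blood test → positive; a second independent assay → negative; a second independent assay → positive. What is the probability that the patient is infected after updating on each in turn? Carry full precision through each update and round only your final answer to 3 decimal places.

0.990

Apply Bayes' rule sequentially, carrying P(infected) forward.
After a blood test='positive': P(infected) = 0.7·0.8000 / (0.7·0.8000 + 0.15·0.2000) ≈ 0.9492
After a blood test='negative': P(infected) = 0.3·0.9492 / (0.3·0.9492 + 0.85·0.0508) ≈ 0.8682
After a blood test='positive': P(infected) = 0.7·0.8682 / (0.7·0.8682 + 0.15·0.1318) ≈ 0.9685
After a blood test='positive': P(infected) = 0.7·0.9685 / (0.7·0.9685 + 0.15·0.0315) ≈ 0.9931
After a second independent assay='negative': P(infected) = 0.2·0.9931 / (0.2·0.9931 + 0.65·0.0069) ≈ 0.9779
After a second independent assay='positive': P(infected) = 0.8·0.9779 / (0.8·0.9779 + 0.35·0.0221) ≈ 0.9902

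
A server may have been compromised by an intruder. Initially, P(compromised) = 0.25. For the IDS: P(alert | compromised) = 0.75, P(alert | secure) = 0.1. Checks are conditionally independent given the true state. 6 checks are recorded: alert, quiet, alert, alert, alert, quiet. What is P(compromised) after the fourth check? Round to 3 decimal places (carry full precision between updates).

0.975

After 'alert': P(compromised) = 0.75·0.2500 / (0.75·0.2500 + 0.1·0.7500) ≈ 0.7143
After 'quiet': P(compromised) = 0.25·0.7143 / (0.25·0.7143 + 0.9·0.2857) ≈ 0.4098
After 'alert': P(compromised) = 0.75·0.4098 / (0.75·0.4098 + 0.1·0.5902) ≈ 0.8389
After 'alert': P(compromised) = 0.75·0.8389 / (0.75·0.8389 + 0.1·0.1611) ≈ 0.9750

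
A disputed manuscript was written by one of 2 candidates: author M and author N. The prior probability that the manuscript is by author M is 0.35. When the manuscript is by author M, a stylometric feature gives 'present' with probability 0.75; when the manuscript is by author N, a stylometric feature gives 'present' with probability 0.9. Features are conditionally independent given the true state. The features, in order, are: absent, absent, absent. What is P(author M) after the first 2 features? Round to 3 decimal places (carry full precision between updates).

0.771

After 'absent': P(author M) = 0.25·0.3500 / (0.25·0.3500 + 0.1·0.6500) ≈ 0.5738
After 'absent': P(author M) = 0.25·0.5738 / (0.25·0.5738 + 0.1·0.4262) ≈ 0.7709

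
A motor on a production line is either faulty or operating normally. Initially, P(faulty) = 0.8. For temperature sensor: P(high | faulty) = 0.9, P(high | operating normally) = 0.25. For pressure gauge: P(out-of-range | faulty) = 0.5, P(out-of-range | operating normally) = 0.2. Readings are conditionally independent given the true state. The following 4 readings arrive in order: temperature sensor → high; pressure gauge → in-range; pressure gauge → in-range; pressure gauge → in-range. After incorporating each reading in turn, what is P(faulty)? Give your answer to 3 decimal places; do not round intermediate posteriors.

Each posterior becomes the prior for the next update.
After temperature sensor='high': P(faulty) = 0.9·0.8000 / (0.9·0.8000 + 0.25·0.2000) ≈ 0.9351
After pressure gauge='in-range': P(faulty) = 0.5·0.9351 / (0.5·0.9351 + 0.8·0.0649) ≈ 0.9000
After pressure gauge='in-range': P(faulty) = 0.5·0.9000 / (0.5·0.9000 + 0.8·0.1000) ≈ 0.8491
After pressure gauge='in-range': P(faulty) = 0.5·0.8491 / (0.5·0.8491 + 0.8·0.1509) ≈ 0.7785

0.779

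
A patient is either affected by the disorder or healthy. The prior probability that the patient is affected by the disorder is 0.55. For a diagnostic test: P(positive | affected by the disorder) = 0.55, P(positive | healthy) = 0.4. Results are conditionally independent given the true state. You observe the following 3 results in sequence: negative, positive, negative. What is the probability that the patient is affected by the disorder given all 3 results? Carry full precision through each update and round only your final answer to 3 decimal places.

0.486

After 'negative': P(affected) = 0.45·0.5500 / (0.45·0.5500 + 0.6·0.4500) ≈ 0.4783
After 'positive': P(affected) = 0.55·0.4783 / (0.55·0.4783 + 0.4·0.5217) ≈ 0.5576
After 'negative': P(affected) = 0.45·0.5576 / (0.45·0.5576 + 0.6·0.4424) ≈ 0.4859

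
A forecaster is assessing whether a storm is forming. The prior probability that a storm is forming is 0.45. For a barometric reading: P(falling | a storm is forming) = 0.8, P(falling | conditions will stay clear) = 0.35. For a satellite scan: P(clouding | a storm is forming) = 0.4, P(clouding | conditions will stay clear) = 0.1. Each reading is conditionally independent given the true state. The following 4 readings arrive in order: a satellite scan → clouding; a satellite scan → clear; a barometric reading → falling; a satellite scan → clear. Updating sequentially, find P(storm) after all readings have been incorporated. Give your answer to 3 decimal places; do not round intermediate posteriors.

0.769

After a satellite scan='clouding': P(storm) = 0.4·0.4500 / (0.4·0.4500 + 0.1·0.5500) ≈ 0.7660
After a satellite scan='clear': P(storm) = 0.6·0.7660 / (0.6·0.7660 + 0.9·0.2340) ≈ 0.6857
After a barometric reading='falling': P(storm) = 0.8·0.6857 / (0.8·0.6857 + 0.35·0.3143) ≈ 0.8330
After a satellite scan='clear': P(storm) = 0.6·0.8330 / (0.6·0.8330 + 0.9·0.1670) ≈ 0.7688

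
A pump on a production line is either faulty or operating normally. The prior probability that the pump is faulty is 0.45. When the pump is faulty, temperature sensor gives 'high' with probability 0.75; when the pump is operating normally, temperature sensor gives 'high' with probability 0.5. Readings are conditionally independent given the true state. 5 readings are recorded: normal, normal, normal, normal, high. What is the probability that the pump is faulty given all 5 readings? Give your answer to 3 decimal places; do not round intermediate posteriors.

0.071

After 'normal': P(faulty) = 0.25·0.4500 / (0.25·0.4500 + 0.5·0.5500) ≈ 0.2903
After 'normal': P(faulty) = 0.25·0.2903 / (0.25·0.2903 + 0.5·0.7097) ≈ 0.1698
After 'normal': P(faulty) = 0.25·0.1698 / (0.25·0.1698 + 0.5·0.8302) ≈ 0.0928
After 'normal': P(faulty) = 0.25·0.0928 / (0.25·0.0928 + 0.5·0.9072) ≈ 0.0486
After 'high': P(faulty) = 0.75·0.0486 / (0.75·0.0486 + 0.5·0.9514) ≈ 0.0712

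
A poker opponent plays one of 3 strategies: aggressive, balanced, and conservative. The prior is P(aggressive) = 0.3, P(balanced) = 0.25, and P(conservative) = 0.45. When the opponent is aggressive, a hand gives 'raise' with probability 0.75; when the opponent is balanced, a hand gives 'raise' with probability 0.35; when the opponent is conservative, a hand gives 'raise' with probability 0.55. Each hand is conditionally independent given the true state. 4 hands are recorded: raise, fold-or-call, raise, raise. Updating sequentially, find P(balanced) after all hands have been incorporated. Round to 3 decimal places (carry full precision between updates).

After 'raise': normaliser = 0.75·0.3000 + 0.35·0.2500 + 0.55·0.4500; P(aggressive) ≈ 0.4018, P(balanced) ≈ 0.1562, P(conservative) ≈ 0.4420
After 'fold-or-call': normaliser = 0.25·0.4018 + 0.65·0.1562 + 0.45·0.4420; P(aggressive) ≈ 0.2506, P(balanced) ≈ 0.2533, P(conservative) ≈ 0.4961
After 'raise': normaliser = 0.75·0.2506 + 0.35·0.2533 + 0.55·0.4961; P(aggressive) ≈ 0.3420, P(balanced) ≈ 0.1614, P(conservative) ≈ 0.4966
After 'raise': normaliser = 0.75·0.3420 + 0.35·0.1614 + 0.55·0.4966; P(aggressive) ≈ 0.4376, P(balanced) ≈ 0.0964, P(conservative) ≈ 0.4660

0.096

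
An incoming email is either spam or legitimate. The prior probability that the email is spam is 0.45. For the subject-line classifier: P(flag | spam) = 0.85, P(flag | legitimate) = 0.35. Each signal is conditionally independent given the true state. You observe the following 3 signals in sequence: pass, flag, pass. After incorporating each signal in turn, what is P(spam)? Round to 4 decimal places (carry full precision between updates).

0.0957

After 'pass': P(spam) = 0.15·0.4500 / (0.15·0.4500 + 0.65·0.5500) ≈ 0.1588
After 'flag': P(spam) = 0.85·0.1588 / (0.85·0.1588 + 0.35·0.8412) ≈ 0.3144
After 'pass': P(spam) = 0.15·0.3144 / (0.15·0.3144 + 0.65·0.6856) ≈ 0.0957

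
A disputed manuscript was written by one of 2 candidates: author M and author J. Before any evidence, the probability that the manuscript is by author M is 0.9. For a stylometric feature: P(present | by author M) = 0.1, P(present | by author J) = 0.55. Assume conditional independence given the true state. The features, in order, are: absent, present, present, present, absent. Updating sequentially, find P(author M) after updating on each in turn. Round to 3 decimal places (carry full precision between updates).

0.178

Each posterior becomes the prior for the next update.
After 'absent': P(author M) = 0.9·0.9000 / (0.9·0.9000 + 0.45·0.1000) ≈ 0.9474
After 'present': P(author M) = 0.1·0.9474 / (0.1·0.9474 + 0.55·0.0526) ≈ 0.7660
After 'present': P(author M) = 0.1·0.7660 / (0.1·0.7660 + 0.55·0.2340) ≈ 0.3731
After 'present': P(author M) = 0.1·0.3731 / (0.1·0.3731 + 0.55·0.6269) ≈ 0.0976
After 'absent': P(author M) = 0.9·0.0976 / (0.9·0.0976 + 0.45·0.9024) ≈ 0.1779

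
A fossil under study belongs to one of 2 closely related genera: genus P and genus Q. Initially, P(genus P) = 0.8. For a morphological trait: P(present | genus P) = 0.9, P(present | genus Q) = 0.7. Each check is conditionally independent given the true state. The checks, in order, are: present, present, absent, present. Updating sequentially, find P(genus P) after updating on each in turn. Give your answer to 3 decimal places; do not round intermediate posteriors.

0.739

After 'present': P(genus P) = 0.9·0.8000 / (0.9·0.8000 + 0.7·0.2000) ≈ 0.8372
After 'present': P(genus P) = 0.9·0.8372 / (0.9·0.8372 + 0.7·0.1628) ≈ 0.8686
After 'absent': P(genus P) = 0.1·0.8686 / (0.1·0.8686 + 0.3·0.1314) ≈ 0.6879
After 'present': P(genus P) = 0.9·0.6879 / (0.9·0.6879 + 0.7·0.3121) ≈ 0.7392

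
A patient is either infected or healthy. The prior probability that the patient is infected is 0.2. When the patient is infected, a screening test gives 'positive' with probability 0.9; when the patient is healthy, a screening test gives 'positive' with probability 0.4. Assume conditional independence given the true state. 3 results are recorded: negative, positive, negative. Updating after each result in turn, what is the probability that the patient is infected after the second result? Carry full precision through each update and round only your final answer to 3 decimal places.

After 'negative': P(infected) = 0.1·0.2000 / (0.1·0.2000 + 0.6·0.8000) ≈ 0.0400
After 'positive': P(infected) = 0.9·0.0400 / (0.9·0.0400 + 0.4·0.9600) ≈ 0.0857

0.086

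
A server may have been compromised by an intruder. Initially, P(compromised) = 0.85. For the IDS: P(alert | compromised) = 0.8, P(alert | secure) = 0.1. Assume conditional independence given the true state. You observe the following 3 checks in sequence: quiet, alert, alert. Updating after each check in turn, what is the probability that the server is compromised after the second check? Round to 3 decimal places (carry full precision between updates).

0.910

After 'quiet': P(compromised) = 0.2·0.8500 / (0.2·0.8500 + 0.9·0.1500) ≈ 0.5574
After 'alert': P(compromised) = 0.8·0.5574 / (0.8·0.5574 + 0.1·0.4426) ≈ 0.9097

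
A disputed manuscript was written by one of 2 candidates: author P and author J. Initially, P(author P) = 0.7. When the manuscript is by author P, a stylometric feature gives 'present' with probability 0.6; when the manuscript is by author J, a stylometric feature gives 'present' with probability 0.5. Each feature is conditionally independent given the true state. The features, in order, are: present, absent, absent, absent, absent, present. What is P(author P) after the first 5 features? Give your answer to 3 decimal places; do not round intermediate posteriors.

0.534

After 'present': P(author P) = 0.6·0.7000 / (0.6·0.7000 + 0.5·0.3000) ≈ 0.7368
After 'absent': P(author P) = 0.4·0.7368 / (0.4·0.7368 + 0.5·0.2632) ≈ 0.6914
After 'absent': P(author P) = 0.4·0.6914 / (0.4·0.6914 + 0.5·0.3086) ≈ 0.6418
After 'absent': P(author P) = 0.4·0.6418 / (0.4·0.6418 + 0.5·0.3582) ≈ 0.5891
After 'absent': P(author P) = 0.4·0.5891 / (0.4·0.5891 + 0.5·0.4109) ≈ 0.5342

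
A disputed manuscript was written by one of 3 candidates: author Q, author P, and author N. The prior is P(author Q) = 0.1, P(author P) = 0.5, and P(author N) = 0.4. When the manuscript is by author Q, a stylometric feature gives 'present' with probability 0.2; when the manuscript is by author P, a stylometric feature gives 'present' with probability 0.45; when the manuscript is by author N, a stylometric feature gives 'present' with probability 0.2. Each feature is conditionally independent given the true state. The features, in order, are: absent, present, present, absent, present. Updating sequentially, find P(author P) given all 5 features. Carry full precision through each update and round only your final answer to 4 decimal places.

0.8434

Apply Bayes' rule sequentially, carrying P(author P) forward.
After 'absent': normaliser = 0.8·0.1000 + 0.55·0.5000 + 0.8·0.4000; P(author Q) ≈ 0.1185, P(author P) ≈ 0.4074, P(author N) ≈ 0.4741
After 'present': normaliser = 0.2·0.1185 + 0.45·0.4074 + 0.2·0.4741; P(author Q) ≈ 0.0785, P(author P) ≈ 0.6074, P(author N) ≈ 0.3141
After 'present': normaliser = 0.2·0.0785 + 0.45·0.6074 + 0.2·0.3141; P(author Q) ≈ 0.0446, P(author P) ≈ 0.7768, P(author N) ≈ 0.1786
After 'absent': normaliser = 0.8·0.0446 + 0.55·0.7768 + 0.8·0.1786; P(author Q) ≈ 0.0589, P(author P) ≈ 0.7053, P(author N) ≈ 0.2358
After 'present': normaliser = 0.2·0.0589 + 0.45·0.7053 + 0.2·0.2358; P(author Q) ≈ 0.0313, P(author P) ≈ 0.8434, P(author N) ≈ 0.1253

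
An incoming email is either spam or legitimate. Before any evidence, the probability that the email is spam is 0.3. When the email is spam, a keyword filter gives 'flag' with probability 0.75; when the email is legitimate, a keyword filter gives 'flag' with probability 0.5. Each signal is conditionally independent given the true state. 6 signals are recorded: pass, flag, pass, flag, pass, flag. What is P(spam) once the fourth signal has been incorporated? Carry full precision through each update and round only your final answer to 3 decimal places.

0.194

After 'pass': P(spam) = 0.25·0.3000 / (0.25·0.3000 + 0.5·0.7000) ≈ 0.1765
After 'flag': P(spam) = 0.75·0.1765 / (0.75·0.1765 + 0.5·0.8235) ≈ 0.2432
After 'pass': P(spam) = 0.25·0.2432 / (0.25·0.2432 + 0.5·0.7568) ≈ 0.1385
After 'flag': P(spam) = 0.75·0.1385 / (0.75·0.1385 + 0.5·0.8615) ≈ 0.1942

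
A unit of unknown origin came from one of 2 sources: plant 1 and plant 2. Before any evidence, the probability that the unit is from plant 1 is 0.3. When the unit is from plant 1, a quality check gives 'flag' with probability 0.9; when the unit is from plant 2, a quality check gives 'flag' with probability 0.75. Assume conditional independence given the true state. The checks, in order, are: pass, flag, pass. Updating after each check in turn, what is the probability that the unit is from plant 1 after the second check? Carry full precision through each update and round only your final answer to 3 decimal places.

After 'pass': P(plant 1) = 0.1·0.3000 / (0.1·0.3000 + 0.25·0.7000) ≈ 0.1463
After 'flag': P(plant 1) = 0.9·0.1463 / (0.9·0.1463 + 0.75·0.8537) ≈ 0.1706

0.171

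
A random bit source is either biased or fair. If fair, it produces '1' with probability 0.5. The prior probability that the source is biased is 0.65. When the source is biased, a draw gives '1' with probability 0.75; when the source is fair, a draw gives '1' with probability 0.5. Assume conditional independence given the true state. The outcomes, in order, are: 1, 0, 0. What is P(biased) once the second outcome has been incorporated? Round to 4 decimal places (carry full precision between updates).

After '1': P(biased) = 0.75·0.6500 / (0.75·0.6500 + 0.5·0.3500) ≈ 0.7358
After '0': P(biased) = 0.25·0.7358 / (0.25·0.7358 + 0.5·0.2642) ≈ 0.5821

0.5821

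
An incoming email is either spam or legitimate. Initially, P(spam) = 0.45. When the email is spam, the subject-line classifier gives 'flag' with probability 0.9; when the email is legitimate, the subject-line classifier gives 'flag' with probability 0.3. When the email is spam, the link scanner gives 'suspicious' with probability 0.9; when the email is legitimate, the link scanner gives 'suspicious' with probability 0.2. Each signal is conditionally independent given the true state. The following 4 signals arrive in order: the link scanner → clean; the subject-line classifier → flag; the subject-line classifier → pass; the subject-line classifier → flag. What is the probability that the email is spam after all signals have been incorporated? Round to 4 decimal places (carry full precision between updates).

0.1162

After the link scanner='clean': P(spam) = 0.1·0.4500 / (0.1·0.4500 + 0.8·0.5500) ≈ 0.0928
After the subject-line classifier='flag': P(spam) = 0.9·0.0928 / (0.9·0.0928 + 0.3·0.9072) ≈ 0.2348
After the subject-line classifier='pass': P(spam) = 0.1·0.2348 / (0.1·0.2348 + 0.7·0.7652) ≈ 0.0420
After the subject-line classifier='flag': P(spam) = 0.9·0.0420 / (0.9·0.0420 + 0.3·0.9580) ≈ 0.1162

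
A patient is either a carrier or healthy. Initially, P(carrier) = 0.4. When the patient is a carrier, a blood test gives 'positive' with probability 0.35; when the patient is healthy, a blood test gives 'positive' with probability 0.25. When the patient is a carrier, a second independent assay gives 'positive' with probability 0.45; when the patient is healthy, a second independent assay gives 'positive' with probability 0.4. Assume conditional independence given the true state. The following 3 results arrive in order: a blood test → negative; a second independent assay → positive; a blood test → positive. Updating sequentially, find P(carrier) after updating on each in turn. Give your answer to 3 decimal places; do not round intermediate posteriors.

0.476

After a blood test='negative': P(carrier) = 0.65·0.4000 / (0.65·0.4000 + 0.75·0.6000) ≈ 0.3662
After a second independent assay='positive': P(carrier) = 0.45·0.3662 / (0.45·0.3662 + 0.4·0.6338) ≈ 0.3939
After a blood test='positive': P(carrier) = 0.35·0.3939 / (0.35·0.3939 + 0.25·0.6061) ≈ 0.4764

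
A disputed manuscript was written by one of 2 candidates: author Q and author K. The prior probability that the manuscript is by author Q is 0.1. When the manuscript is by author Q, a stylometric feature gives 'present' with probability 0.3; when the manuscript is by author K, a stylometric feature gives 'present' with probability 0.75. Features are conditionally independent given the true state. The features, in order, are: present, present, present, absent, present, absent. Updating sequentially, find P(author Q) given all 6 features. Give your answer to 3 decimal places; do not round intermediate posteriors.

0.022

After 'present': P(author Q) = 0.3·0.1000 / (0.3·0.1000 + 0.75·0.9000) ≈ 0.0426
After 'present': P(author Q) = 0.3·0.0426 / (0.3·0.0426 + 0.75·0.9574) ≈ 0.0175
After 'present': P(author Q) = 0.3·0.0175 / (0.3·0.0175 + 0.75·0.9825) ≈ 0.0071
After 'absent': P(author Q) = 0.7·0.0071 / (0.7·0.0071 + 0.25·0.9929) ≈ 0.0195
After 'present': P(author Q) = 0.3·0.0195 / (0.3·0.0195 + 0.75·0.9805) ≈ 0.0079
After 'absent': P(author Q) = 0.7·0.0079 / (0.7·0.0079 + 0.25·0.9921) ≈ 0.0218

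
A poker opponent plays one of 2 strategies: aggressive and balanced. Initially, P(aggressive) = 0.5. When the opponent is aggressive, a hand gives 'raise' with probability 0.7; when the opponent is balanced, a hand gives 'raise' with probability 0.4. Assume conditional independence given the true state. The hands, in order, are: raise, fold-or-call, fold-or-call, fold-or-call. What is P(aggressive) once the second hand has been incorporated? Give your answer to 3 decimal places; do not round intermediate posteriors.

Each posterior becomes the prior for the next update.
After 'raise': P(aggressive) = 0.7·0.5000 / (0.7·0.5000 + 0.4·0.5000) ≈ 0.6364
After 'fold-or-call': P(aggressive) = 0.3·0.6364 / (0.3·0.6364 + 0.6·0.3636) ≈ 0.4667

0.467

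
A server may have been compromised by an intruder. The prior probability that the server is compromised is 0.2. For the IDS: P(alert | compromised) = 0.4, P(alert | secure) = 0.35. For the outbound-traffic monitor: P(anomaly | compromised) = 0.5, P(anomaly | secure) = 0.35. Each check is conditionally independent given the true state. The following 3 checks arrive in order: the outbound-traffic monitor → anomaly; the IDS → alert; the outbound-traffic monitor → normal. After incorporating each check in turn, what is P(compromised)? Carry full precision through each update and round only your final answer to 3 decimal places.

After the outbound-traffic monitor='anomaly': P(compromised) = 0.5·0.2000 / (0.5·0.2000 + 0.35·0.8000) ≈ 0.2632
After the IDS='alert': P(compromised) = 0.4·0.2632 / (0.4·0.2632 + 0.35·0.7368) ≈ 0.2899
After the outbound-traffic monitor='normal': P(compromised) = 0.5·0.2899 / (0.5·0.2899 + 0.65·0.7101) ≈ 0.2389

0.239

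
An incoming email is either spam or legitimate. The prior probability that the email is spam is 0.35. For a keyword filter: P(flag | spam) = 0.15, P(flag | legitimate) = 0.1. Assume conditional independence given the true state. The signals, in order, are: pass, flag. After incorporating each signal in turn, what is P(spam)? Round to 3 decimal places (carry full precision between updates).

Each posterior becomes the prior for the next update.
After 'pass': P(spam) = 0.85·0.3500 / (0.85·0.3500 + 0.9·0.6500) ≈ 0.3371
After 'flag': P(spam) = 0.15·0.3371 / (0.15·0.3371 + 0.1·0.6629) ≈ 0.4327

0.433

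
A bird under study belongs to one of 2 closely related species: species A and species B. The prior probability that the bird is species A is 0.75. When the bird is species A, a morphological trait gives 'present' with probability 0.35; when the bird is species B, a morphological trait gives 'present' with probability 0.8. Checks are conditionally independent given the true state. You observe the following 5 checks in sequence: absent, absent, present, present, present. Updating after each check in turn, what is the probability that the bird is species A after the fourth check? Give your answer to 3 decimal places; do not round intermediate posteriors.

After 'absent': P(species A) = 0.65·0.7500 / (0.65·0.7500 + 0.2·0.2500) ≈ 0.9070
After 'absent': P(species A) = 0.65·0.9070 / (0.65·0.9070 + 0.2·0.0930) ≈ 0.9694
After 'present': P(species A) = 0.35·0.9694 / (0.35·0.9694 + 0.8·0.0306) ≈ 0.9327
After 'present': P(species A) = 0.35·0.9327 / (0.35·0.9327 + 0.8·0.0673) ≈ 0.8585

0.858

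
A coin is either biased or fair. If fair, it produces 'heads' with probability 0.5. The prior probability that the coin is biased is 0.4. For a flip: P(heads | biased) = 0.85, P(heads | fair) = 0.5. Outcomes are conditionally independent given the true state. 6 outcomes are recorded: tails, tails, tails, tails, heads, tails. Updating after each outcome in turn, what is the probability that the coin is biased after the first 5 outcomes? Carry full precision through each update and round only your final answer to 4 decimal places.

0.0091

After 'tails': P(biased) = 0.15·0.4000 / (0.15·0.4000 + 0.5·0.6000) ≈ 0.1667
After 'tails': P(biased) = 0.15·0.1667 / (0.15·0.1667 + 0.5·0.8333) ≈ 0.0566
After 'tails': P(biased) = 0.15·0.0566 / (0.15·0.0566 + 0.5·0.9434) ≈ 0.0177
After 'tails': P(biased) = 0.15·0.0177 / (0.15·0.0177 + 0.5·0.9823) ≈ 0.0054
After 'heads': P(biased) = 0.85·0.0054 / (0.85·0.0054 + 0.5·0.9946) ≈ 0.0091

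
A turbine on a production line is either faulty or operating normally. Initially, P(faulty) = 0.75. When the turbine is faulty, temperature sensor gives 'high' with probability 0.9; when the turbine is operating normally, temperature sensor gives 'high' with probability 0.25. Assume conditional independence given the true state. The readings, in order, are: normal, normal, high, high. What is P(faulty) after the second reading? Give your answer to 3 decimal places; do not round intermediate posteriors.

After 'normal': P(faulty) = 0.1·0.7500 / (0.1·0.7500 + 0.75·0.2500) ≈ 0.2857
After 'normal': P(faulty) = 0.1·0.2857 / (0.1·0.2857 + 0.75·0.7143) ≈ 0.0506

0.051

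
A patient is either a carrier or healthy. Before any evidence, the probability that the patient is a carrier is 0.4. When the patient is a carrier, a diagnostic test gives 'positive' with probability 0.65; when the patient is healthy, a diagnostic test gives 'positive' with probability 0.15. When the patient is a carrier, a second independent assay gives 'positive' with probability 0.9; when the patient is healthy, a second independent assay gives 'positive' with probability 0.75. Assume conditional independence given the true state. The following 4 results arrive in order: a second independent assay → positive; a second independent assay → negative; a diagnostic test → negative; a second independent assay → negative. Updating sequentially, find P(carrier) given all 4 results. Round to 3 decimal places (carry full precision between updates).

After a second independent assay='positive': P(carrier) = 0.9·0.4000 / (0.9·0.4000 + 0.75·0.6000) ≈ 0.4444
After a second independent assay='negative': P(carrier) = 0.1·0.4444 / (0.1·0.4444 + 0.25·0.5556) ≈ 0.2424
After a diagnostic test='negative': P(carrier) = 0.35·0.2424 / (0.35·0.2424 + 0.85·0.7576) ≈ 0.1164
After a second independent assay='negative': P(carrier) = 0.1·0.1164 / (0.1·0.1164 + 0.25·0.8836) ≈ 0.0501

0.050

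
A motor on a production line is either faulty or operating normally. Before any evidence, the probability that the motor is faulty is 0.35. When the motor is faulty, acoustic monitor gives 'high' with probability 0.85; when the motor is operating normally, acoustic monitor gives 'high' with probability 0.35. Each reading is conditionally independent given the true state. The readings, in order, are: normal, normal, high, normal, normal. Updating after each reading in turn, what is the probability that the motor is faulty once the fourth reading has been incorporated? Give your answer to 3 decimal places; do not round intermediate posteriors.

0.016

After 'normal': P(faulty) = 0.15·0.3500 / (0.15·0.3500 + 0.65·0.6500) ≈ 0.1105
After 'normal': P(faulty) = 0.15·0.1105 / (0.15·0.1105 + 0.65·0.8895) ≈ 0.0279
After 'high': P(faulty) = 0.85·0.0279 / (0.85·0.0279 + 0.35·0.9721) ≈ 0.0651
After 'normal': P(faulty) = 0.15·0.0651 / (0.15·0.0651 + 0.65·0.9349) ≈ 0.0158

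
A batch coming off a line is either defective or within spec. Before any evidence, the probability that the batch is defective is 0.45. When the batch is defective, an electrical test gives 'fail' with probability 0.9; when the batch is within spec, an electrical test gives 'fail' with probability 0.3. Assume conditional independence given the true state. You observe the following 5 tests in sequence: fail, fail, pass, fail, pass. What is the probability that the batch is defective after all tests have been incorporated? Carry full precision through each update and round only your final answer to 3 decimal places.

0.311

Apply Bayes' rule sequentially, carrying P(defective) forward.
After 'fail': P(defective) = 0.9·0.4500 / (0.9·0.4500 + 0.3·0.5500) ≈ 0.7105
After 'fail': P(defective) = 0.9·0.7105 / (0.9·0.7105 + 0.3·0.2895) ≈ 0.8804
After 'pass': P(defective) = 0.1·0.8804 / (0.1·0.8804 + 0.7·0.1196) ≈ 0.5127
After 'fail': P(defective) = 0.9·0.5127 / (0.9·0.5127 + 0.3·0.4873) ≈ 0.7594
After 'pass': P(defective) = 0.1·0.7594 / (0.1·0.7594 + 0.7·0.2406) ≈ 0.3107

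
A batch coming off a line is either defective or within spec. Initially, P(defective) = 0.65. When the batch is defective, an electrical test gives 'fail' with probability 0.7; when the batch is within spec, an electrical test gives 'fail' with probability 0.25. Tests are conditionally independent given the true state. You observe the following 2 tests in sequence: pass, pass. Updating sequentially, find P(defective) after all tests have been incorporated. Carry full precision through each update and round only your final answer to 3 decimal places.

After 'pass': P(defective) = 0.3·0.6500 / (0.3·0.6500 + 0.75·0.3500) ≈ 0.4262
After 'pass': P(defective) = 0.3·0.4262 / (0.3·0.4262 + 0.75·0.5738) ≈ 0.2291

0.229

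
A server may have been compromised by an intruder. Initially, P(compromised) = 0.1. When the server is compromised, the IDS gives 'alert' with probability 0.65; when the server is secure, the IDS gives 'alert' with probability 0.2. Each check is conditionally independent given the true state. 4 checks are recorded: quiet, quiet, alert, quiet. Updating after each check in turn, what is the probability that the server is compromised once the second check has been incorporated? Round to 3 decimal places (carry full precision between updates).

After 'quiet': P(compromised) = 0.35·0.1000 / (0.35·0.1000 + 0.8·0.9000) ≈ 0.0464
After 'quiet': P(compromised) = 0.35·0.0464 / (0.35·0.0464 + 0.8·0.9536) ≈ 0.0208

0.021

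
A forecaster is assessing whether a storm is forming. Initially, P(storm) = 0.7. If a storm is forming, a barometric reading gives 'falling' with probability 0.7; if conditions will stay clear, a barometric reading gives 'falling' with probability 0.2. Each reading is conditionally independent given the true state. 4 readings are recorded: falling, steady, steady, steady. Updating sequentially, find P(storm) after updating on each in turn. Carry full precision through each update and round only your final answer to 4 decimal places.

Each posterior becomes the prior for the next update.
After 'falling': P(storm) = 0.7·0.7000 / (0.7·0.7000 + 0.2·0.3000) ≈ 0.8909
After 'steady': P(storm) = 0.3·0.8909 / (0.3·0.8909 + 0.8·0.1091) ≈ 0.7538
After 'steady': P(storm) = 0.3·0.7538 / (0.3·0.7538 + 0.8·0.2462) ≈ 0.5345
After 'steady': P(storm) = 0.3·0.5345 / (0.3·0.5345 + 0.8·0.4655) ≈ 0.3010

0.3010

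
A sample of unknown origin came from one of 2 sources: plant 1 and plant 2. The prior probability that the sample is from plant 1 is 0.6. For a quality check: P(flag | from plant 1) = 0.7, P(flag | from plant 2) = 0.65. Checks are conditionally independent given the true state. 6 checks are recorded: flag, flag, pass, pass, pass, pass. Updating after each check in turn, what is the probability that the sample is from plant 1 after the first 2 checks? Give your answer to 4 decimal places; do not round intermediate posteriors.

0.6350

After 'flag': P(plant 1) = 0.7·0.6000 / (0.7·0.6000 + 0.65·0.4000) ≈ 0.6176
After 'flag': P(plant 1) = 0.7·0.6176 / (0.7·0.6176 + 0.65·0.3824) ≈ 0.6350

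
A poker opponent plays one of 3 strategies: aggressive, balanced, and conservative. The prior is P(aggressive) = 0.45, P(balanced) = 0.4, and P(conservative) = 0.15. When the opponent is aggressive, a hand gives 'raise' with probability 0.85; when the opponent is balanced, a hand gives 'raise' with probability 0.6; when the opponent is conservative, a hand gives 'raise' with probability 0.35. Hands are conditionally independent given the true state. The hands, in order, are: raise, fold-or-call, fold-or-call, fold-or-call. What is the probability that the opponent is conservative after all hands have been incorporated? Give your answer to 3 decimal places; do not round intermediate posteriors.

0.464

Each posterior becomes the prior for the next update.
After 'raise': normaliser = 0.85·0.4500 + 0.6·0.4000 + 0.35·0.1500; P(aggressive) ≈ 0.5667, P(balanced) ≈ 0.3556, P(conservative) ≈ 0.0778
After 'fold-or-call': normaliser = 0.15·0.5667 + 0.4·0.3556 + 0.65·0.0778; P(aggressive) ≈ 0.3060, P(balanced) ≈ 0.5120, P(conservative) ≈ 0.1820
After 'fold-or-call': normaliser = 0.15·0.3060 + 0.4·0.5120 + 0.65·0.1820; P(aggressive) ≈ 0.1244, P(balanced) ≈ 0.5550, P(conservative) ≈ 0.3206
After 'fold-or-call': normaliser = 0.15·0.1244 + 0.4·0.5550 + 0.65·0.3206; P(aggressive) ≈ 0.0416, P(balanced) ≈ 0.4944, P(conservative) ≈ 0.4641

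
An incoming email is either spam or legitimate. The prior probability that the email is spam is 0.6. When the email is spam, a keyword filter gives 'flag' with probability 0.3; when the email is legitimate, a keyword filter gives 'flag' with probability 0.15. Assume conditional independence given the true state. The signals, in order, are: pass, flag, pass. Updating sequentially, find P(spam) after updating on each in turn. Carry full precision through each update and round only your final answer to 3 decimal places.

0.670

After 'pass': P(spam) = 0.7·0.6000 / (0.7·0.6000 + 0.85·0.4000) ≈ 0.5526
After 'flag': P(spam) = 0.3·0.5526 / (0.3·0.5526 + 0.15·0.4474) ≈ 0.7119
After 'pass': P(spam) = 0.7·0.7119 / (0.7·0.7119 + 0.85·0.2881) ≈ 0.6705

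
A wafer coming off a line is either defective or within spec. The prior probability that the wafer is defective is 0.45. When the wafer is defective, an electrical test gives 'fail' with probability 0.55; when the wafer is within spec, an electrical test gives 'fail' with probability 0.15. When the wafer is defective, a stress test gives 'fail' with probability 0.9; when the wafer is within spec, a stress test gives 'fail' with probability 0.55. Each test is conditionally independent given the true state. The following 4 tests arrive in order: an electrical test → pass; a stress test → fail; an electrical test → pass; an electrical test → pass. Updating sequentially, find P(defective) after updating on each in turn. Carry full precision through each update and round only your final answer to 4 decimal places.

After an electrical test='pass': P(defective) = 0.45·0.4500 / (0.45·0.4500 + 0.85·0.5500) ≈ 0.3022
After a stress test='fail': P(defective) = 0.9·0.3022 / (0.9·0.3022 + 0.55·0.6978) ≈ 0.4148
After an electrical test='pass': P(defective) = 0.45·0.4148 / (0.45·0.4148 + 0.85·0.5852) ≈ 0.2729
After an electrical test='pass': P(defective) = 0.45·0.2729 / (0.45·0.2729 + 0.85·0.7271) ≈ 0.1657

0.1657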